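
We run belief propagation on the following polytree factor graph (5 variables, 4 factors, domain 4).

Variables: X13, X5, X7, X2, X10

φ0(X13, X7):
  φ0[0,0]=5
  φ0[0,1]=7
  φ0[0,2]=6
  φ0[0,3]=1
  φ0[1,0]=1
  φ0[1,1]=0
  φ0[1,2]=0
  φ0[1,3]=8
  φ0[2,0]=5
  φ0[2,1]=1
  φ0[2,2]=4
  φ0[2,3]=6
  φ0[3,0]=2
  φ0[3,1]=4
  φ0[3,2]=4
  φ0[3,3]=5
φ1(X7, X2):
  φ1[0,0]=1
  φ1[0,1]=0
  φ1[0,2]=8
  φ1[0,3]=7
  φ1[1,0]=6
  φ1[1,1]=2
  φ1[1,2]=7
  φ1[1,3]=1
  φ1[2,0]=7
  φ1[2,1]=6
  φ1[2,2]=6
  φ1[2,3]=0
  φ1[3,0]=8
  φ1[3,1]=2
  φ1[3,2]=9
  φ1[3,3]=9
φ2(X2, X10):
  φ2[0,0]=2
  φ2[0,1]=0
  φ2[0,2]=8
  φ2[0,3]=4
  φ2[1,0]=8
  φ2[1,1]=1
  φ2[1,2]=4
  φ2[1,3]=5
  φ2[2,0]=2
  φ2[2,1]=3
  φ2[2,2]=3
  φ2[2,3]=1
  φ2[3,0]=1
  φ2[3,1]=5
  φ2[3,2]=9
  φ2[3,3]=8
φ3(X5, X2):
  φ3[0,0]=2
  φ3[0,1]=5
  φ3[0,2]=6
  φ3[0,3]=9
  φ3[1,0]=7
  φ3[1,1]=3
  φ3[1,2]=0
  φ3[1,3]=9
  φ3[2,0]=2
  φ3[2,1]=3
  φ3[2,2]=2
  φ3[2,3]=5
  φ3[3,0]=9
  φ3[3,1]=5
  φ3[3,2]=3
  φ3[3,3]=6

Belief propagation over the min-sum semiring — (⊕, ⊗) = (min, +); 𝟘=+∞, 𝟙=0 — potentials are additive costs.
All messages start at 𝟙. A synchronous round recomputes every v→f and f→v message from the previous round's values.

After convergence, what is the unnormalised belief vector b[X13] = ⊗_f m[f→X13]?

b[X13] = [7, 4, 7, 5]

init: all messages = 𝟙 over 4 values
r1 m[φ0→X13] = [1, 0, 1, 2]
r1 m[φ0→X7] = [1, 0, 0, 1]
r1 m[φ1→X7] = [0, 1, 0, 2]
r1 m[φ1→X2] = [1, 0, 6, 0]
r1 m[φ2→X2] = [0, 1, 1, 1]
r1 m[φ2→X10] = [1, 0, 3, 1]
r1 m[φ3→X5] = [2, 0, 2, 3]
r1 m[φ3→X2] = [2, 3, 0, 5]
r1 m[X13→φ0] = [0, 0, 0, 0]
r1 m[X5→φ3] = [0, 0, 0, 0]
r1 m[X7→φ0] = [0, 0, 0, 0]
r1 m[X7→φ1] = [0, 0, 0, 0]
r1 m[X2→φ1] = [0, 0, 0, 0]
r1 m[X2→φ2] = [0, 0, 0, 0]
r1 m[X2→φ3] = [0, 0, 0, 0]
r1 m[X10→φ2] = [0, 0, 0, 0]
r2 m[φ0→X13] = [1, 0, 1, 2]
r2 m[φ0→X7] = [1, 0, 0, 1]
r2 m[φ1→X7] = [0, 1, 0, 2]
r2 m[φ1→X2] = [1, 0, 6, 0]
r2 m[φ2→X2] = [0, 1, 1, 1]
r2 m[φ2→X10] = [1, 0, 3, 1]
r2 m[φ3→X5] = [2, 0, 2, 3]
r2 m[φ3→X2] = [2, 3, 0, 5]
r2 m[X13→φ0] = [0, 0, 0, 0]
r2 m[X5→φ3] = [0, 0, 0, 0]
r2 m[X7→φ0] = [0, 1, 0, 2]
r2 m[X7→φ1] = [1, 0, 0, 1]
r2 m[X2→φ1] = [2, 4, 1, 6]
r2 m[X2→φ2] = [3, 3, 6, 5]
r2 m[X2→φ3] = [1, 1, 7, 1]
r2 m[X10→φ2] = [0, 0, 0, 0]
r3 m[φ0→X13] = [3, 0, 2, 2]
r3 m[φ0→X7] = [1, 0, 0, 1]
r3 m[φ1→X7] = [3, 6, 6, 6]
r3 m[φ1→X2] = [2, 1, 6, 0]
r3 m[φ2→X2] = [0, 1, 1, 1]
r3 m[φ2→X10] = [5, 3, 7, 7]
r3 m[φ3→X5] = [3, 4, 3, 6]
r3 m[φ3→X2] = [2, 3, 0, 5]
r3 m[X13→φ0] = [0, 0, 0, 0]
r3 m[X5→φ3] = [0, 0, 0, 0]
r3 m[X7→φ0] = [0, 1, 0, 2]
r3 m[X7→φ1] = [1, 0, 0, 1]
r3 m[X2→φ1] = [2, 4, 1, 6]
r3 m[X2→φ2] = [3, 3, 6, 5]
r3 m[X2→φ3] = [1, 1, 7, 1]
r3 m[X10→φ2] = [0, 0, 0, 0]
r4 m[φ0→X13] = [3, 0, 2, 2]
r4 m[φ0→X7] = [1, 0, 0, 1]
r4 m[φ1→X7] = [3, 6, 6, 6]
r4 m[φ1→X2] = [2, 1, 6, 0]
r4 m[φ2→X2] = [0, 1, 1, 1]
r4 m[φ2→X10] = [5, 3, 7, 7]
r4 m[φ3→X5] = [3, 4, 3, 6]
r4 m[φ3→X2] = [2, 3, 0, 5]
r4 m[X13→φ0] = [0, 0, 0, 0]
r4 m[X5→φ3] = [0, 0, 0, 0]
r4 m[X7→φ0] = [3, 6, 6, 6]
r4 m[X7→φ1] = [1, 0, 0, 1]
r4 m[X2→φ1] = [2, 4, 1, 6]
r4 m[X2→φ2] = [4, 4, 6, 5]
r4 m[X2→φ3] = [2, 2, 7, 1]
r4 m[X10→φ2] = [0, 0, 0, 0]
r5 m[φ0→X13] = [7, 4, 7, 5]
r5 m[φ0→X7] = [1, 0, 0, 1]
r5 m[φ1→X7] = [3, 6, 6, 6]
r5 m[φ1→X2] = [2, 1, 6, 0]
r5 m[φ2→X2] = [0, 1, 1, 1]
r5 m[φ2→X10] = [6, 4, 8, 7]
r5 m[φ3→X5] = [4, 5, 4, 7]
r5 m[φ3→X2] = [2, 3, 0, 5]
r5 m[X13→φ0] = [0, 0, 0, 0]
r5 m[X5→φ3] = [0, 0, 0, 0]
r5 m[X7→φ0] = [3, 6, 6, 6]
r5 m[X7→φ1] = [1, 0, 0, 1]
r5 m[X2→φ1] = [2, 4, 1, 6]
r5 m[X2→φ2] = [4, 4, 6, 5]
r5 m[X2→φ3] = [2, 2, 7, 1]
r5 m[X10→φ2] = [0, 0, 0, 0]
r6 m[φ0→X13] = [7, 4, 7, 5]
r6 m[φ0→X7] = [1, 0, 0, 1]
r6 m[φ1→X7] = [3, 6, 6, 6]
r6 m[φ1→X2] = [2, 1, 6, 0]
r6 m[φ2→X2] = [0, 1, 1, 1]
r6 m[φ2→X10] = [6, 4, 8, 7]
r6 m[φ3→X5] = [4, 5, 4, 7]
r6 m[φ3→X2] = [2, 3, 0, 5]
r6 m[X13→φ0] = [0, 0, 0, 0]
r6 m[X5→φ3] = [0, 0, 0, 0]
r6 m[X7→φ0] = [3, 6, 6, 6]
r6 m[X7→φ1] = [1, 0, 0, 1]
r6 m[X2→φ1] = [2, 4, 1, 6]
r6 m[X2→φ2] = [4, 4, 6, 5]
r6 m[X2→φ3] = [2, 2, 7, 1]
r6 m[X10→φ2] = [0, 0, 0, 0]
fixed point reached at round 6
b[X13] = ⊗ incoming = [7, 4, 7, 5]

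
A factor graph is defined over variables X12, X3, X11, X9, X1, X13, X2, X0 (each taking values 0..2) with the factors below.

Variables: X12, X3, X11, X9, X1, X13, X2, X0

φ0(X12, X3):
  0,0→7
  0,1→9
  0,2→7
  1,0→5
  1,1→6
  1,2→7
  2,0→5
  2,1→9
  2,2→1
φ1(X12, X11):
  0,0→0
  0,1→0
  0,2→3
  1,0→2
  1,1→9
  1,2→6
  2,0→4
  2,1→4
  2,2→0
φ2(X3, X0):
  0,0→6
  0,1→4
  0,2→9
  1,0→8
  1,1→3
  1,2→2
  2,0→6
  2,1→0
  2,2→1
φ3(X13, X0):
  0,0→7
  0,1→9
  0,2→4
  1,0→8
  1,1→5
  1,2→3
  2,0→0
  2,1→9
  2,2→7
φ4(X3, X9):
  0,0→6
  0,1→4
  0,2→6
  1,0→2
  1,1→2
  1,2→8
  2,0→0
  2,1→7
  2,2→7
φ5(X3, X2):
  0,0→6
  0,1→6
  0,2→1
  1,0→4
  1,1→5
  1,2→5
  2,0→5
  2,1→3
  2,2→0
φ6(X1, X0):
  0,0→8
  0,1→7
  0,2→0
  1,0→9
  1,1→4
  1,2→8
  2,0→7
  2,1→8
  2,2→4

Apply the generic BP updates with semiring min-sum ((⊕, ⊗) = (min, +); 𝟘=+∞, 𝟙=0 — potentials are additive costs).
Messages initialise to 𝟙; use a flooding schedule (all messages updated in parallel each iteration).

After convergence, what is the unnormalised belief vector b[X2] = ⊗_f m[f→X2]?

b[X2] = [10, 8, 5]

init: all messages = 𝟙 over 3 values
r1 m[φ0→X12] = [7, 5, 1]
r1 m[φ0→X3] = [5, 6, 1]
r1 m[φ1→X12] = [0, 2, 0]
r1 m[φ1→X11] = [0, 0, 0]
r1 m[φ2→X3] = [4, 2, 0]
r1 m[φ2→X0] = [6, 0, 1]
r1 m[φ3→X13] = [4, 3, 0]
r1 m[φ3→X0] = [0, 5, 3]
r1 m[φ4→X3] = [4, 2, 0]
r1 m[φ4→X9] = [0, 2, 6]
r1 m[φ5→X3] = [1, 4, 0]
r1 m[φ5→X2] = [4, 3, 0]
r1 m[φ6→X1] = [0, 4, 4]
r1 m[φ6→X0] = [7, 4, 0]
r1 m[X12→φ0] = [0, 0, 0]
r1 m[X12→φ1] = [0, 0, 0]
r1 m[X3→φ0] = [0, 0, 0]
r1 m[X3→φ2] = [0, 0, 0]
r1 m[X3→φ4] = [0, 0, 0]
r1 m[X3→φ5] = [0, 0, 0]
r1 m[X11→φ1] = [0, 0, 0]
r1 m[X9→φ4] = [0, 0, 0]
r1 m[X1→φ6] = [0, 0, 0]
r1 m[X13→φ3] = [0, 0, 0]
r1 m[X2→φ5] = [0, 0, 0]
r1 m[X0→φ2] = [0, 0, 0]
r1 m[X0→φ3] = [0, 0, 0]
r1 m[X0→φ6] = [0, 0, 0]
r2 m[φ0→X12] = [7, 5, 1]
r2 m[φ0→X3] = [5, 6, 1]
r2 m[φ1→X12] = [0, 2, 0]
r2 m[φ1→X11] = [0, 0, 0]
r2 m[φ2→X3] = [4, 2, 0]
r2 m[φ2→X0] = [6, 0, 1]
r2 m[φ3→X13] = [4, 3, 0]
r2 m[φ3→X0] = [0, 5, 3]
r2 m[φ4→X3] = [4, 2, 0]
r2 m[φ4→X9] = [0, 2, 6]
r2 m[φ5→X3] = [1, 4, 0]
r2 m[φ5→X2] = [4, 3, 0]
r2 m[φ6→X1] = [0, 4, 4]
r2 m[φ6→X0] = [7, 4, 0]
r2 m[X12→φ0] = [0, 2, 0]
r2 m[X12→φ1] = [7, 5, 1]
r2 m[X3→φ0] = [9, 8, 0]
r2 m[X3→φ2] = [10, 12, 1]
r2 m[X3→φ4] = [10, 12, 1]
r2 m[X3→φ5] = [13, 10, 1]
r2 m[X11→φ1] = [0, 0, 0]
r2 m[X9→φ4] = [0, 0, 0]
r2 m[X1→φ6] = [0, 0, 0]
r2 m[X13→φ3] = [0, 0, 0]
r2 m[X2→φ5] = [0, 0, 0]
r2 m[X0→φ2] = [7, 9, 3]
r2 m[X0→φ3] = [13, 4, 1]
r2 m[X0→φ6] = [6, 5, 4]
r3 m[φ0→X12] = [7, 7, 1]
r3 m[φ0→X3] = [5, 8, 1]
r3 m[φ1→X12] = [0, 2, 0]
r3 m[φ1→X11] = [5, 5, 1]
r3 m[φ2→X3] = [12, 5, 4]
r3 m[φ2→X0] = [7, 1, 2]
r3 m[φ3→X13] = [5, 4, 8]
r3 m[φ3→X0] = [0, 5, 3]
r3 m[φ4→X3] = [4, 2, 0]
r3 m[φ4→X9] = [1, 8, 8]
r3 m[φ5→X3] = [1, 4, 0]
r3 m[φ5→X2] = [6, 4, 1]
r3 m[φ6→X1] = [4, 9, 8]
r3 m[φ6→X0] = [7, 4, 0]
r3 m[X12→φ0] = [0, 2, 0]
r3 m[X12→φ1] = [7, 5, 1]
r3 m[X3→φ0] = [9, 8, 0]
r3 m[X3→φ2] = [10, 12, 1]
r3 m[X3→φ4] = [10, 12, 1]
r3 m[X3→φ5] = [13, 10, 1]
r3 m[X11→φ1] = [0, 0, 0]
r3 m[X9→φ4] = [0, 0, 0]
r3 m[X1→φ6] = [0, 0, 0]
r3 m[X13→φ3] = [0, 0, 0]
r3 m[X2→φ5] = [0, 0, 0]
r3 m[X0→φ2] = [7, 9, 3]
r3 m[X0→φ3] = [13, 4, 1]
r3 m[X0→φ6] = [6, 5, 4]
r4 m[φ0→X12] = [7, 7, 1]
r4 m[φ0→X3] = [5, 8, 1]
r4 m[φ1→X12] = [0, 2, 0]
r4 m[φ1→X11] = [5, 5, 1]
r4 m[φ2→X3] = [12, 5, 4]
r4 m[φ2→X0] = [7, 1, 2]
r4 m[φ3→X13] = [5, 4, 8]
r4 m[φ3→X0] = [0, 5, 3]
r4 m[φ4→X3] = [4, 2, 0]
r4 m[φ4→X9] = [1, 8, 8]
r4 m[φ5→X3] = [1, 4, 0]
r4 m[φ5→X2] = [6, 4, 1]
r4 m[φ6→X1] = [4, 9, 8]
r4 m[φ6→X0] = [7, 4, 0]
r4 m[X12→φ0] = [0, 2, 0]
r4 m[X12→φ1] = [7, 7, 1]
r4 m[X3→φ0] = [17, 11, 4]
r4 m[X3→φ2] = [10, 14, 1]
r4 m[X3→φ4] = [18, 17, 5]
r4 m[X3→φ5] = [21, 15, 5]
r4 m[X11→φ1] = [0, 0, 0]
r4 m[X9→φ4] = [0, 0, 0]
r4 m[X1→φ6] = [0, 0, 0]
r4 m[X13→φ3] = [0, 0, 0]
r4 m[X2→φ5] = [0, 0, 0]
r4 m[X0→φ2] = [7, 9, 3]
r4 m[X0→φ3] = [14, 5, 2]
r4 m[X0→φ6] = [7, 6, 5]
r5 m[φ0→X12] = [11, 11, 5]
r5 m[φ0→X3] = [5, 8, 1]
r5 m[φ1→X12] = [0, 2, 0]
r5 m[φ1→X11] = [5, 5, 1]
r5 m[φ2→X3] = [12, 5, 4]
r5 m[φ2→X0] = [7, 1, 2]
r5 m[φ3→X13] = [6, 5, 9]
r5 m[φ3→X0] = [0, 5, 3]
r5 m[φ4→X3] = [4, 2, 0]
r5 m[φ4→X9] = [5, 12, 12]
r5 m[φ5→X3] = [1, 4, 0]
r5 m[φ5→X2] = [10, 8, 5]
r5 m[φ6→X1] = [5, 10, 9]
r5 m[φ6→X0] = [7, 4, 0]
r5 m[X12→φ0] = [0, 2, 0]
r5 m[X12→φ1] = [7, 7, 1]
r5 m[X3→φ0] = [17, 11, 4]
r5 m[X3→φ2] = [10, 14, 1]
r5 m[X3→φ4] = [18, 17, 5]
r5 m[X3→φ5] = [21, 15, 5]
r5 m[X11→φ1] = [0, 0, 0]
r5 m[X9→φ4] = [0, 0, 0]
r5 m[X1→φ6] = [0, 0, 0]
r5 m[X13→φ3] = [0, 0, 0]
r5 m[X2→φ5] = [0, 0, 0]
r5 m[X0→φ2] = [7, 9, 3]
r5 m[X0→φ3] = [14, 5, 2]
r5 m[X0→φ6] = [7, 6, 5]
r6 m[φ0→X12] = [11, 11, 5]
r6 m[φ0→X3] = [5, 8, 1]
r6 m[φ1→X12] = [0, 2, 0]
r6 m[φ1→X11] = [5, 5, 1]
r6 m[φ2→X3] = [12, 5, 4]
r6 m[φ2→X0] = [7, 1, 2]
r6 m[φ3→X13] = [6, 5, 9]
r6 m[φ3→X0] = [0, 5, 3]
r6 m[φ4→X3] = [4, 2, 0]
r6 m[φ4→X9] = [5, 12, 12]
r6 m[φ5→X3] = [1, 4, 0]
r6 m[φ5→X2] = [10, 8, 5]
r6 m[φ6→X1] = [5, 10, 9]
r6 m[φ6→X0] = [7, 4, 0]
r6 m[X12→φ0] = [0, 2, 0]
r6 m[X12→φ1] = [11, 11, 5]
r6 m[X3→φ0] = [17, 11, 4]
r6 m[X3→φ2] = [10, 14, 1]
r6 m[X3→φ4] = [18, 17, 5]
r6 m[X3→φ5] = [21, 15, 5]
r6 m[X11→φ1] = [0, 0, 0]
r6 m[X9→φ4] = [0, 0, 0]
r6 m[X1→φ6] = [0, 0, 0]
r6 m[X13→φ3] = [0, 0, 0]
r6 m[X2→φ5] = [0, 0, 0]
r6 m[X0→φ2] = [7, 9, 3]
r6 m[X0→φ3] = [14, 5, 2]
r6 m[X0→φ6] = [7, 6, 5]
r7 m[φ0→X12] = [11, 11, 5]
r7 m[φ0→X3] = [5, 8, 1]
r7 m[φ1→X12] = [0, 2, 0]
r7 m[φ1→X11] = [9, 9, 5]
r7 m[φ2→X3] = [12, 5, 4]
r7 m[φ2→X0] = [7, 1, 2]
r7 m[φ3→X13] = [6, 5, 9]
r7 m[φ3→X0] = [0, 5, 3]
r7 m[φ4→X3] = [4, 2, 0]
r7 m[φ4→X9] = [5, 12, 12]
r7 m[φ5→X3] = [1, 4, 0]
r7 m[φ5→X2] = [10, 8, 5]
r7 m[φ6→X1] = [5, 10, 9]
r7 m[φ6→X0] = [7, 4, 0]
r7 m[X12→φ0] = [0, 2, 0]
r7 m[X12→φ1] = [11, 11, 5]
r7 m[X3→φ0] = [17, 11, 4]
r7 m[X3→φ2] = [10, 14, 1]
r7 m[X3→φ4] = [18, 17, 5]
r7 m[X3→φ5] = [21, 15, 5]
r7 m[X11→φ1] = [0, 0, 0]
r7 m[X9→φ4] = [0, 0, 0]
r7 m[X1→φ6] = [0, 0, 0]
r7 m[X13→φ3] = [0, 0, 0]
r7 m[X2→φ5] = [0, 0, 0]
r7 m[X0→φ2] = [7, 9, 3]
r7 m[X0→φ3] = [14, 5, 2]
r7 m[X0→φ6] = [7, 6, 5]
r8 m[φ0→X12] = [11, 11, 5]
r8 m[φ0→X3] = [5, 8, 1]
r8 m[φ1→X12] = [0, 2, 0]
r8 m[φ1→X11] = [9, 9, 5]
r8 m[φ2→X3] = [12, 5, 4]
r8 m[φ2→X0] = [7, 1, 2]
r8 m[φ3→X13] = [6, 5, 9]
r8 m[φ3→X0] = [0, 5, 3]
r8 m[φ4→X3] = [4, 2, 0]
r8 m[φ4→X9] = [5, 12, 12]
r8 m[φ5→X3] = [1, 4, 0]
r8 m[φ5→X2] = [10, 8, 5]
r8 m[φ6→X1] = [5, 10, 9]
r8 m[φ6→X0] = [7, 4, 0]
r8 m[X12→φ0] = [0, 2, 0]
r8 m[X12→φ1] = [11, 11, 5]
r8 m[X3→φ0] = [17, 11, 4]
r8 m[X3→φ2] = [10, 14, 1]
r8 m[X3→φ4] = [18, 17, 5]
r8 m[X3→φ5] = [21, 15, 5]
r8 m[X11→φ1] = [0, 0, 0]
r8 m[X9→φ4] = [0, 0, 0]
r8 m[X1→φ6] = [0, 0, 0]
r8 m[X13→φ3] = [0, 0, 0]
r8 m[X2→φ5] = [0, 0, 0]
r8 m[X0→φ2] = [7, 9, 3]
r8 m[X0→φ3] = [14, 5, 2]
r8 m[X0→φ6] = [7, 6, 5]
fixed point reached at round 8
b[X2] = ⊗ incoming = [10, 8, 5]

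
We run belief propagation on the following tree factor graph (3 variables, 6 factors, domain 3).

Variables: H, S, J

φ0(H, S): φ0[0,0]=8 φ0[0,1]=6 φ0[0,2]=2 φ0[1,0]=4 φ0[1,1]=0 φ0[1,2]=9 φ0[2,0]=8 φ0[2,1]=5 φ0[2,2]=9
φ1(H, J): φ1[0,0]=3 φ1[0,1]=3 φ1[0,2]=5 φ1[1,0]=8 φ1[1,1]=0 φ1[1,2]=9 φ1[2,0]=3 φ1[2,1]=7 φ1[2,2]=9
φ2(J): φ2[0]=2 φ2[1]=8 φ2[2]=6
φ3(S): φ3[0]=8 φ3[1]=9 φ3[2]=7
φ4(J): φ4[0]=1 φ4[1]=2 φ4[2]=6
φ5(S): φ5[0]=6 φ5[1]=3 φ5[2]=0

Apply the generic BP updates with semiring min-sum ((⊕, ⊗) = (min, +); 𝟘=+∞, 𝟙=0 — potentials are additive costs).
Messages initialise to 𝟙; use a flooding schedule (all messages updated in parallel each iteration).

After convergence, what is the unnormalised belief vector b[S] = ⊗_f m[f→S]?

init: all messages = 𝟙 over 3 values
r1 m[φ0→H] = [2, 0, 5]
r1 m[φ0→S] = [4, 0, 2]
r1 m[φ1→H] = [3, 0, 3]
r1 m[φ1→J] = [3, 0, 5]
r1 m[φ2→J] = [2, 8, 6]
r1 m[φ3→S] = [8, 9, 7]
r1 m[φ4→J] = [1, 2, 6]
r1 m[φ5→S] = [6, 3, 0]
r1 m[H→φ0] = [0, 0, 0]
r1 m[H→φ1] = [0, 0, 0]
r1 m[S→φ0] = [0, 0, 0]
r1 m[S→φ3] = [0, 0, 0]
r1 m[S→φ5] = [0, 0, 0]
r1 m[J→φ1] = [0, 0, 0]
r1 m[J→φ2] = [0, 0, 0]
r1 m[J→φ4] = [0, 0, 0]
r2 m[φ0→H] = [2, 0, 5]
r2 m[φ0→S] = [4, 0, 2]
r2 m[φ1→H] = [3, 0, 3]
r2 m[φ1→J] = [3, 0, 5]
r2 m[φ2→J] = [2, 8, 6]
r2 m[φ3→S] = [8, 9, 7]
r2 m[φ4→J] = [1, 2, 6]
r2 m[φ5→S] = [6, 3, 0]
r2 m[H→φ0] = [3, 0, 3]
r2 m[H→φ1] = [2, 0, 5]
r2 m[S→φ0] = [14, 12, 7]
r2 m[S→φ3] = [10, 3, 2]
r2 m[S→φ5] = [12, 9, 9]
r2 m[J→φ1] = [3, 10, 12]
r2 m[J→φ2] = [4, 2, 11]
r2 m[J→φ4] = [5, 8, 11]
r3 m[φ0→H] = [9, 12, 16]
r3 m[φ0→S] = [4, 0, 5]
r3 m[φ1→H] = [6, 10, 6]
r3 m[φ1→J] = [5, 0, 7]
r3 m[φ2→J] = [2, 8, 6]
r3 m[φ3→S] = [8, 9, 7]
r3 m[φ4→J] = [1, 2, 6]
r3 m[φ5→S] = [6, 3, 0]
r3 m[H→φ0] = [3, 0, 3]
r3 m[H→φ1] = [2, 0, 5]
r3 m[S→φ0] = [14, 12, 7]
r3 m[S→φ3] = [10, 3, 2]
r3 m[S→φ5] = [12, 9, 9]
r3 m[J→φ1] = [3, 10, 12]
r3 m[J→φ2] = [4, 2, 11]
r3 m[J→φ4] = [5, 8, 11]
r4 m[φ0→H] = [9, 12, 16]
r4 m[φ0→S] = [4, 0, 5]
r4 m[φ1→H] = [6, 10, 6]
r4 m[φ1→J] = [5, 0, 7]
r4 m[φ2→J] = [2, 8, 6]
r4 m[φ3→S] = [8, 9, 7]
r4 m[φ4→J] = [1, 2, 6]
r4 m[φ5→S] = [6, 3, 0]
r4 m[H→φ0] = [6, 10, 6]
r4 m[H→φ1] = [9, 12, 16]
r4 m[S→φ0] = [14, 12, 7]
r4 m[S→φ3] = [10, 3, 5]
r4 m[S→φ5] = [12, 9, 12]
r4 m[J→φ1] = [3, 10, 12]
r4 m[J→φ2] = [6, 2, 13]
r4 m[J→φ4] = [7, 8, 13]
r5 m[φ0→H] = [9, 12, 16]
r5 m[φ0→S] = [14, 10, 8]
r5 m[φ1→H] = [6, 10, 6]
r5 m[φ1→J] = [12, 12, 14]
r5 m[φ2→J] = [2, 8, 6]
r5 m[φ3→S] = [8, 9, 7]
r5 m[φ4→J] = [1, 2, 6]
r5 m[φ5→S] = [6, 3, 0]
r5 m[H→φ0] = [6, 10, 6]
r5 m[H→φ1] = [9, 12, 16]
r5 m[S→φ0] = [14, 12, 7]
r5 m[S→φ3] = [10, 3, 5]
r5 m[S→φ5] = [12, 9, 12]
r5 m[J→φ1] = [3, 10, 12]
r5 m[J→φ2] = [6, 2, 13]
r5 m[J→φ4] = [7, 8, 13]
r6 m[φ0→H] = [9, 12, 16]
r6 m[φ0→S] = [14, 10, 8]
r6 m[φ1→H] = [6, 10, 6]
r6 m[φ1→J] = [12, 12, 14]
r6 m[φ2→J] = [2, 8, 6]
r6 m[φ3→S] = [8, 9, 7]
r6 m[φ4→J] = [1, 2, 6]
r6 m[φ5→S] = [6, 3, 0]
r6 m[H→φ0] = [6, 10, 6]
r6 m[H→φ1] = [9, 12, 16]
r6 m[S→φ0] = [14, 12, 7]
r6 m[S→φ3] = [20, 13, 8]
r6 m[S→φ5] = [22, 19, 15]
r6 m[J→φ1] = [3, 10, 12]
r6 m[J→φ2] = [13, 14, 20]
r6 m[J→φ4] = [14, 20, 20]
r7 m[φ0→H] = [9, 12, 16]
r7 m[φ0→S] = [14, 10, 8]
r7 m[φ1→H] = [6, 10, 6]
r7 m[φ1→J] = [12, 12, 14]
r7 m[φ2→J] = [2, 8, 6]
r7 m[φ3→S] = [8, 9, 7]
r7 m[φ4→J] = [1, 2, 6]
r7 m[φ5→S] = [6, 3, 0]
r7 m[H→φ0] = [6, 10, 6]
r7 m[H→φ1] = [9, 12, 16]
r7 m[S→φ0] = [14, 12, 7]
r7 m[S→φ3] = [20, 13, 8]
r7 m[S→φ5] = [22, 19, 15]
r7 m[J→φ1] = [3, 10, 12]
r7 m[J→φ2] = [13, 14, 20]
r7 m[J→φ4] = [14, 20, 20]
fixed point reached at round 7
b[S] = ⊗ incoming = [28, 22, 15]

b[S] = [28, 22, 15]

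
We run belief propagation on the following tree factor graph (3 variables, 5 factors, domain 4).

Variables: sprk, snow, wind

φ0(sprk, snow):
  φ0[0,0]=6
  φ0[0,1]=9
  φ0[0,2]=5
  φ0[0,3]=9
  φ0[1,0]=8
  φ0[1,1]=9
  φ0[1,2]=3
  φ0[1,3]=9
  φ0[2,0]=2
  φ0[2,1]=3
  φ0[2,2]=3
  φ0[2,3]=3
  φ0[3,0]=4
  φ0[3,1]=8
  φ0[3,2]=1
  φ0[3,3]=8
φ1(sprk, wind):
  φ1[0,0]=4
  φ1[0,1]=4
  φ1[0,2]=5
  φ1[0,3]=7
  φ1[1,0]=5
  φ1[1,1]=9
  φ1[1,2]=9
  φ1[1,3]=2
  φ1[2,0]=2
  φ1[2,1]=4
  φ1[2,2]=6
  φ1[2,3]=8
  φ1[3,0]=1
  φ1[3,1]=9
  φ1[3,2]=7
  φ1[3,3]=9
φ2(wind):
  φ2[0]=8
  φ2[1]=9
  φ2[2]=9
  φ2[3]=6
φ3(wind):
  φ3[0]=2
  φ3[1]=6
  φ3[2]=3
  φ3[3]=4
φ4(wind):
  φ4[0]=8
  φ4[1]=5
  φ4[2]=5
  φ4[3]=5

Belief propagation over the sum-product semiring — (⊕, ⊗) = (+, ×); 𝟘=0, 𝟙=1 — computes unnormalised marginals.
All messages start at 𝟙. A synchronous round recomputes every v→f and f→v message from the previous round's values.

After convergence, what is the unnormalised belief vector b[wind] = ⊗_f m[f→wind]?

init: all messages = 𝟙 over 4 values
r1 m[φ0→sprk] = [29, 29, 11, 21]
r1 m[φ0→snow] = [20, 29, 12, 29]
r1 m[φ1→sprk] = [20, 25, 20, 26]
r1 m[φ1→wind] = [12, 26, 27, 26]
r1 m[φ2→wind] = [8, 9, 9, 6]
r1 m[φ3→wind] = [2, 6, 3, 4]
r1 m[φ4→wind] = [8, 5, 5, 5]
r1 m[sprk→φ0] = [1, 1, 1, 1]
r1 m[sprk→φ1] = [1, 1, 1, 1]
r1 m[snow→φ0] = [1, 1, 1, 1]
r1 m[wind→φ1] = [1, 1, 1, 1]
r1 m[wind→φ2] = [1, 1, 1, 1]
r1 m[wind→φ3] = [1, 1, 1, 1]
r1 m[wind→φ4] = [1, 1, 1, 1]
r2 m[φ0→sprk] = [29, 29, 11, 21]
r2 m[φ0→snow] = [20, 29, 12, 29]
r2 m[φ1→sprk] = [20, 25, 20, 26]
r2 m[φ1→wind] = [12, 26, 27, 26]
r2 m[φ2→wind] = [8, 9, 9, 6]
r2 m[φ3→wind] = [2, 6, 3, 4]
r2 m[φ4→wind] = [8, 5, 5, 5]
r2 m[sprk→φ0] = [20, 25, 20, 26]
r2 m[sprk→φ1] = [29, 29, 11, 21]
r2 m[snow→φ0] = [1, 1, 1, 1]
r2 m[wind→φ1] = [128, 270, 135, 120]
r2 m[wind→φ2] = [192, 780, 405, 520]
r2 m[wind→φ3] = [768, 1170, 1215, 780]
r2 m[wind→φ4] = [192, 1404, 729, 624]
r3 m[φ0→sprk] = [29, 29, 11, 21]
r3 m[φ0→snow] = [464, 673, 261, 673]
r3 m[φ1→sprk] = [3107, 4525, 3106, 4583]
r3 m[φ1→wind] = [304, 610, 619, 538]
r3 m[φ2→wind] = [8, 9, 9, 6]
r3 m[φ3→wind] = [2, 6, 3, 4]
r3 m[φ4→wind] = [8, 5, 5, 5]
r3 m[sprk→φ0] = [20, 25, 20, 26]
r3 m[sprk→φ1] = [29, 29, 11, 21]
r3 m[snow→φ0] = [1, 1, 1, 1]
r3 m[wind→φ1] = [128, 270, 135, 120]
r3 m[wind→φ2] = [192, 780, 405, 520]
r3 m[wind→φ3] = [768, 1170, 1215, 780]
r3 m[wind→φ4] = [192, 1404, 729, 624]
r4 m[φ0→sprk] = [29, 29, 11, 21]
r4 m[φ0→snow] = [464, 673, 261, 673]
r4 m[φ1→sprk] = [3107, 4525, 3106, 4583]
r4 m[φ1→wind] = [304, 610, 619, 538]
r4 m[φ2→wind] = [8, 9, 9, 6]
r4 m[φ3→wind] = [2, 6, 3, 4]
r4 m[φ4→wind] = [8, 5, 5, 5]
r4 m[sprk→φ0] = [3107, 4525, 3106, 4583]
r4 m[sprk→φ1] = [29, 29, 11, 21]
r4 m[snow→φ0] = [1, 1, 1, 1]
r4 m[wind→φ1] = [128, 270, 135, 120]
r4 m[wind→φ2] = [4864, 18300, 9285, 10760]
r4 m[wind→φ3] = [19456, 27450, 27855, 16140]
r4 m[wind→φ4] = [4864, 32940, 16713, 12912]
r5 m[φ0→sprk] = [29, 29, 11, 21]
r5 m[φ0→snow] = [79386, 114670, 43011, 114670]
r5 m[φ1→sprk] = [3107, 4525, 3106, 4583]
r5 m[φ1→wind] = [304, 610, 619, 538]
r5 m[φ2→wind] = [8, 9, 9, 6]
r5 m[φ3→wind] = [2, 6, 3, 4]
r5 m[φ4→wind] = [8, 5, 5, 5]
r5 m[sprk→φ0] = [3107, 4525, 3106, 4583]
r5 m[sprk→φ1] = [29, 29, 11, 21]
r5 m[snow→φ0] = [1, 1, 1, 1]
r5 m[wind→φ1] = [128, 270, 135, 120]
r5 m[wind→φ2] = [4864, 18300, 9285, 10760]
r5 m[wind→φ3] = [19456, 27450, 27855, 16140]
r5 m[wind→φ4] = [4864, 32940, 16713, 12912]
r6 m[φ0→sprk] = [29, 29, 11, 21]
r6 m[φ0→snow] = [79386, 114670, 43011, 114670]
r6 m[φ1→sprk] = [3107, 4525, 3106, 4583]
r6 m[φ1→wind] = [304, 610, 619, 538]
r6 m[φ2→wind] = [8, 9, 9, 6]
r6 m[φ3→wind] = [2, 6, 3, 4]
r6 m[φ4→wind] = [8, 5, 5, 5]
r6 m[sprk→φ0] = [3107, 4525, 3106, 4583]
r6 m[sprk→φ1] = [29, 29, 11, 21]
r6 m[snow→φ0] = [1, 1, 1, 1]
r6 m[wind→φ1] = [128, 270, 135, 120]
r6 m[wind→φ2] = [4864, 18300, 9285, 10760]
r6 m[wind→φ3] = [19456, 27450, 27855, 16140]
r6 m[wind→φ4] = [4864, 32940, 16713, 12912]
fixed point reached at round 6
b[wind] = ⊗ incoming = [38912, 164700, 83565, 64560]

b[wind] = [38912, 164700, 83565, 64560]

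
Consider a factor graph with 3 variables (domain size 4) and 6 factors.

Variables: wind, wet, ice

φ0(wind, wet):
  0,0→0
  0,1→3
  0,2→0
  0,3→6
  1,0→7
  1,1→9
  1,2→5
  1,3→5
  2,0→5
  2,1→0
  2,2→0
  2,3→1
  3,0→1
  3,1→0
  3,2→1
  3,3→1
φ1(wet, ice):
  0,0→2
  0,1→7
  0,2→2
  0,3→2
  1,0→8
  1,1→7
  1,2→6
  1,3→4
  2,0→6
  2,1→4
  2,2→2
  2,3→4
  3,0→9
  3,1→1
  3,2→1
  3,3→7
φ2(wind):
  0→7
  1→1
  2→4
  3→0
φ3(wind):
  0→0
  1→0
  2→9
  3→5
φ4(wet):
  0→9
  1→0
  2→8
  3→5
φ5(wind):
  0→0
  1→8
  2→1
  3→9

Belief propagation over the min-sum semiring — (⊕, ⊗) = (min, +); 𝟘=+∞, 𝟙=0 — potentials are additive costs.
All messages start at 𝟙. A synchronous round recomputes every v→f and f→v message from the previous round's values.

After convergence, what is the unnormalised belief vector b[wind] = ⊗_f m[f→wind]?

b[wind] = [14, 20, 18, 18]

init: all messages = 𝟙 over 4 values
r1 m[φ0→wind] = [0, 5, 0, 0]
r1 m[φ0→wet] = [0, 0, 0, 1]
r1 m[φ1→wet] = [2, 4, 2, 1]
r1 m[φ1→ice] = [2, 1, 1, 2]
r1 m[φ2→wind] = [7, 1, 4, 0]
r1 m[φ3→wind] = [0, 0, 9, 5]
r1 m[φ4→wet] = [9, 0, 8, 5]
r1 m[φ5→wind] = [0, 8, 1, 9]
r1 m[wind→φ0] = [0, 0, 0, 0]
r1 m[wind→φ2] = [0, 0, 0, 0]
r1 m[wind→φ3] = [0, 0, 0, 0]
r1 m[wind→φ5] = [0, 0, 0, 0]
r1 m[wet→φ0] = [0, 0, 0, 0]
r1 m[wet→φ1] = [0, 0, 0, 0]
r1 m[wet→φ4] = [0, 0, 0, 0]
r1 m[ice→φ1] = [0, 0, 0, 0]
r2 m[φ0→wind] = [0, 5, 0, 0]
r2 m[φ0→wet] = [0, 0, 0, 1]
r2 m[φ1→wet] = [2, 4, 2, 1]
r2 m[φ1→ice] = [2, 1, 1, 2]
r2 m[φ2→wind] = [7, 1, 4, 0]
r2 m[φ3→wind] = [0, 0, 9, 5]
r2 m[φ4→wet] = [9, 0, 8, 5]
r2 m[φ5→wind] = [0, 8, 1, 9]
r2 m[wind→φ0] = [7, 9, 14, 14]
r2 m[wind→φ2] = [0, 13, 10, 14]
r2 m[wind→φ3] = [7, 14, 5, 9]
r2 m[wind→φ5] = [7, 6, 13, 5]
r2 m[wet→φ0] = [11, 4, 10, 6]
r2 m[wet→φ1] = [9, 0, 8, 6]
r2 m[wet→φ4] = [2, 4, 2, 2]
r2 m[ice→φ1] = [0, 0, 0, 0]
r3 m[φ0→wind] = [7, 11, 4, 4]
r3 m[φ0→wet] = [7, 10, 7, 13]
r3 m[φ1→wet] = [2, 4, 2, 1]
r3 m[φ1→ice] = [8, 7, 6, 4]
r3 m[φ2→wind] = [7, 1, 4, 0]
r3 m[φ3→wind] = [0, 0, 9, 5]
r3 m[φ4→wet] = [9, 0, 8, 5]
r3 m[φ5→wind] = [0, 8, 1, 9]
r3 m[wind→φ0] = [7, 9, 14, 14]
r3 m[wind→φ2] = [0, 13, 10, 14]
r3 m[wind→φ3] = [7, 14, 5, 9]
r3 m[wind→φ5] = [7, 6, 13, 5]
r3 m[wet→φ0] = [11, 4, 10, 6]
r3 m[wet→φ1] = [9, 0, 8, 6]
r3 m[wet→φ4] = [2, 4, 2, 2]
r3 m[ice→φ1] = [0, 0, 0, 0]
r4 m[φ0→wind] = [7, 11, 4, 4]
r4 m[φ0→wet] = [7, 10, 7, 13]
r4 m[φ1→wet] = [2, 4, 2, 1]
r4 m[φ1→ice] = [8, 7, 6, 4]
r4 m[φ2→wind] = [7, 1, 4, 0]
r4 m[φ3→wind] = [0, 0, 9, 5]
r4 m[φ4→wet] = [9, 0, 8, 5]
r4 m[φ5→wind] = [0, 8, 1, 9]
r4 m[wind→φ0] = [7, 9, 14, 14]
r4 m[wind→φ2] = [7, 19, 14, 18]
r4 m[wind→φ3] = [14, 20, 9, 13]
r4 m[wind→φ5] = [14, 12, 17, 9]
r4 m[wet→φ0] = [11, 4, 10, 6]
r4 m[wet→φ1] = [16, 10, 15, 18]
r4 m[wet→φ4] = [9, 14, 9, 14]
r4 m[ice→φ1] = [0, 0, 0, 0]
r5 m[φ0→wind] = [7, 11, 4, 4]
r5 m[φ0→wet] = [7, 10, 7, 13]
r5 m[φ1→wet] = [2, 4, 2, 1]
r5 m[φ1→ice] = [18, 17, 16, 14]
r5 m[φ2→wind] = [7, 1, 4, 0]
r5 m[φ3→wind] = [0, 0, 9, 5]
r5 m[φ4→wet] = [9, 0, 8, 5]
r5 m[φ5→wind] = [0, 8, 1, 9]
r5 m[wind→φ0] = [7, 9, 14, 14]
r5 m[wind→φ2] = [7, 19, 14, 18]
r5 m[wind→φ3] = [14, 20, 9, 13]
r5 m[wind→φ5] = [14, 12, 17, 9]
r5 m[wet→φ0] = [11, 4, 10, 6]
r5 m[wet→φ1] = [16, 10, 15, 18]
r5 m[wet→φ4] = [9, 14, 9, 14]
r5 m[ice→φ1] = [0, 0, 0, 0]
r6 m[φ0→wind] = [7, 11, 4, 4]
r6 m[φ0→wet] = [7, 10, 7, 13]
r6 m[φ1→wet] = [2, 4, 2, 1]
r6 m[φ1→ice] = [18, 17, 16, 14]
r6 m[φ2→wind] = [7, 1, 4, 0]
r6 m[φ3→wind] = [0, 0, 9, 5]
r6 m[φ4→wet] = [9, 0, 8, 5]
r6 m[φ5→wind] = [0, 8, 1, 9]
r6 m[wind→φ0] = [7, 9, 14, 14]
r6 m[wind→φ2] = [7, 19, 14, 18]
r6 m[wind→φ3] = [14, 20, 9, 13]
r6 m[wind→φ5] = [14, 12, 17, 9]
r6 m[wet→φ0] = [11, 4, 10, 6]
r6 m[wet→φ1] = [16, 10, 15, 18]
r6 m[wet→φ4] = [9, 14, 9, 14]
r6 m[ice→φ1] = [0, 0, 0, 0]
fixed point reached at round 6
b[wind] = ⊗ incoming = [14, 20, 18, 18]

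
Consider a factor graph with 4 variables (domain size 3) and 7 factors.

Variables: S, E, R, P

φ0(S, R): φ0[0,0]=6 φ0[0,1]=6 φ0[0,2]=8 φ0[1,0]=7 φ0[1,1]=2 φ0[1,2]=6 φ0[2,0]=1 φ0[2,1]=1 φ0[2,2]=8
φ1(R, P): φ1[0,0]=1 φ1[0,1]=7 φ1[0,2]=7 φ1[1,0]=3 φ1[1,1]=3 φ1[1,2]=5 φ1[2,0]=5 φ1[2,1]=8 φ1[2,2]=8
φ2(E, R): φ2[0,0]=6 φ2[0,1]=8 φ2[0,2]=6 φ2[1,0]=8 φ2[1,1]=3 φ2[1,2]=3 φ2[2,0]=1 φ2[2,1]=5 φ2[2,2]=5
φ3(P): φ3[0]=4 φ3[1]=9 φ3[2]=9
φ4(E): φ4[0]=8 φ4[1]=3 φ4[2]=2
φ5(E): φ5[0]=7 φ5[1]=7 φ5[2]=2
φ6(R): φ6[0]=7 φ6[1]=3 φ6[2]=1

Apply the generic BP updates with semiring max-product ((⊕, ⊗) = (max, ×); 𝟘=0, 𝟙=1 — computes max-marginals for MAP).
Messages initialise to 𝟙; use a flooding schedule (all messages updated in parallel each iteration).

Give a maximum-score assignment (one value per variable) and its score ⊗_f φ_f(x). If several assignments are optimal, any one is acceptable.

init: all messages = 𝟙 over 3 values
r1 m[φ0→S] = [8, 7, 8]
r1 m[φ0→R] = [7, 6, 8]
r1 m[φ1→R] = [7, 5, 8]
r1 m[φ1→P] = [5, 8, 8]
r1 m[φ2→E] = [8, 8, 5]
r1 m[φ2→R] = [8, 8, 6]
r1 m[φ3→P] = [4, 9, 9]
r1 m[φ4→E] = [8, 3, 2]
r1 m[φ5→E] = [7, 7, 2]
r1 m[φ6→R] = [7, 3, 1]
r1 m[S→φ0] = [1, 1, 1]
r1 m[E→φ2] = [1, 1, 1]
r1 m[E→φ4] = [1, 1, 1]
r1 m[E→φ5] = [1, 1, 1]
r1 m[R→φ0] = [1, 1, 1]
r1 m[R→φ1] = [1, 1, 1]
r1 m[R→φ2] = [1, 1, 1]
r1 m[R→φ6] = [1, 1, 1]
r1 m[P→φ1] = [1, 1, 1]
r1 m[P→φ3] = [1, 1, 1]
r2 m[φ0→S] = [8, 7, 8]
r2 m[φ0→R] = [7, 6, 8]
r2 m[φ1→R] = [7, 5, 8]
r2 m[φ1→P] = [5, 8, 8]
r2 m[φ2→E] = [8, 8, 5]
r2 m[φ2→R] = [8, 8, 6]
r2 m[φ3→P] = [4, 9, 9]
r2 m[φ4→E] = [8, 3, 2]
r2 m[φ5→E] = [7, 7, 2]
r2 m[φ6→R] = [7, 3, 1]
r2 m[S→φ0] = [1, 1, 1]
r2 m[E→φ2] = [56, 21, 4]
r2 m[E→φ4] = [56, 56, 10]
r2 m[E→φ5] = [64, 24, 10]
r2 m[R→φ0] = [392, 120, 48]
r2 m[R→φ1] = [392, 144, 48]
r2 m[R→φ2] = [343, 90, 64]
r2 m[R→φ6] = [392, 240, 384]
r2 m[P→φ1] = [4, 9, 9]
r2 m[P→φ3] = [5, 8, 8]
r3 m[φ0→S] = [2352, 2744, 392]
r3 m[φ0→R] = [7, 6, 8]
r3 m[φ1→R] = [63, 45, 72]
r3 m[φ1→P] = [432, 2744, 2744]
r3 m[φ2→E] = [2058, 2744, 450]
r3 m[φ2→R] = [336, 448, 336]
r3 m[φ3→P] = [4, 9, 9]
r3 m[φ4→E] = [8, 3, 2]
r3 m[φ5→E] = [7, 7, 2]
r3 m[φ6→R] = [7, 3, 1]
r3 m[S→φ0] = [1, 1, 1]
r3 m[E→φ2] = [56, 21, 4]
r3 m[E→φ4] = [56, 56, 10]
r3 m[E→φ5] = [64, 24, 10]
r3 m[R→φ0] = [392, 120, 48]
r3 m[R→φ1] = [392, 144, 48]
r3 m[R→φ2] = [343, 90, 64]
r3 m[R→φ6] = [392, 240, 384]
r3 m[P→φ1] = [4, 9, 9]
r3 m[P→φ3] = [5, 8, 8]
r4 m[φ0→S] = [2352, 2744, 392]
r4 m[φ0→R] = [7, 6, 8]
r4 m[φ1→R] = [63, 45, 72]
r4 m[φ1→P] = [432, 2744, 2744]
r4 m[φ2→E] = [2058, 2744, 450]
r4 m[φ2→R] = [336, 448, 336]
r4 m[φ3→P] = [4, 9, 9]
r4 m[φ4→E] = [8, 3, 2]
r4 m[φ5→E] = [7, 7, 2]
r4 m[φ6→R] = [7, 3, 1]
r4 m[S→φ0] = [1, 1, 1]
r4 m[E→φ2] = [56, 21, 4]
r4 m[E→φ4] = [14406, 19208, 900]
r4 m[E→φ5] = [16464, 8232, 900]
r4 m[R→φ0] = [148176, 60480, 24192]
r4 m[R→φ1] = [16464, 8064, 2688]
r4 m[R→φ2] = [3087, 810, 576]
r4 m[R→φ6] = [148176, 120960, 193536]
r4 m[P→φ1] = [4, 9, 9]
r4 m[P→φ3] = [432, 2744, 2744]
r5 m[φ0→S] = [889056, 1037232, 193536]
r5 m[φ0→R] = [7, 6, 8]
r5 m[φ1→R] = [63, 45, 72]
r5 m[φ1→P] = [24192, 115248, 115248]
r5 m[φ2→E] = [18522, 24696, 4050]
r5 m[φ2→R] = [336, 448, 336]
r5 m[φ3→P] = [4, 9, 9]
r5 m[φ4→E] = [8, 3, 2]
r5 m[φ5→E] = [7, 7, 2]
r5 m[φ6→R] = [7, 3, 1]
r5 m[S→φ0] = [1, 1, 1]
r5 m[E→φ2] = [56, 21, 4]
r5 m[E→φ4] = [14406, 19208, 900]
r5 m[E→φ5] = [16464, 8232, 900]
r5 m[R→φ0] = [148176, 60480, 24192]
r5 m[R→φ1] = [16464, 8064, 2688]
r5 m[R→φ2] = [3087, 810, 576]
r5 m[R→φ6] = [148176, 120960, 193536]
r5 m[P→φ1] = [4, 9, 9]
r5 m[P→φ3] = [432, 2744, 2744]
r6 m[φ0→S] = [889056, 1037232, 193536]
r6 m[φ0→R] = [7, 6, 8]
r6 m[φ1→R] = [63, 45, 72]
r6 m[φ1→P] = [24192, 115248, 115248]
r6 m[φ2→E] = [18522, 24696, 4050]
r6 m[φ2→R] = [336, 448, 336]
r6 m[φ3→P] = [4, 9, 9]
r6 m[φ4→E] = [8, 3, 2]
r6 m[φ5→E] = [7, 7, 2]
r6 m[φ6→R] = [7, 3, 1]
r6 m[S→φ0] = [1, 1, 1]
r6 m[E→φ2] = [56, 21, 4]
r6 m[E→φ4] = [129654, 172872, 8100]
r6 m[E→φ5] = [148176, 74088, 8100]
r6 m[R→φ0] = [148176, 60480, 24192]
r6 m[R→φ1] = [16464, 8064, 2688]
r6 m[R→φ2] = [3087, 810, 576]
r6 m[R→φ6] = [148176, 120960, 193536]
r6 m[P→φ1] = [4, 9, 9]
r6 m[P→φ3] = [24192, 115248, 115248]
r7 m[φ0→S] = [889056, 1037232, 193536]
r7 m[φ0→R] = [7, 6, 8]
r7 m[φ1→R] = [63, 45, 72]
r7 m[φ1→P] = [24192, 115248, 115248]
r7 m[φ2→E] = [18522, 24696, 4050]
r7 m[φ2→R] = [336, 448, 336]
r7 m[φ3→P] = [4, 9, 9]
r7 m[φ4→E] = [8, 3, 2]
r7 m[φ5→E] = [7, 7, 2]
r7 m[φ6→R] = [7, 3, 1]
r7 m[S→φ0] = [1, 1, 1]
r7 m[E→φ2] = [56, 21, 4]
r7 m[E→φ4] = [129654, 172872, 8100]
r7 m[E→φ5] = [148176, 74088, 8100]
r7 m[R→φ0] = [148176, 60480, 24192]
r7 m[R→φ1] = [16464, 8064, 2688]
r7 m[R→φ2] = [3087, 810, 576]
r7 m[R→φ6] = [148176, 120960, 193536]
r7 m[P→φ1] = [4, 9, 9]
r7 m[P→φ3] = [24192, 115248, 115248]
fixed point reached at round 7
traceback from S: (S=1, E=0, R=0, P=1), score=1037232

assignment: (S=1, E=0, R=0, P=1); score = 1037232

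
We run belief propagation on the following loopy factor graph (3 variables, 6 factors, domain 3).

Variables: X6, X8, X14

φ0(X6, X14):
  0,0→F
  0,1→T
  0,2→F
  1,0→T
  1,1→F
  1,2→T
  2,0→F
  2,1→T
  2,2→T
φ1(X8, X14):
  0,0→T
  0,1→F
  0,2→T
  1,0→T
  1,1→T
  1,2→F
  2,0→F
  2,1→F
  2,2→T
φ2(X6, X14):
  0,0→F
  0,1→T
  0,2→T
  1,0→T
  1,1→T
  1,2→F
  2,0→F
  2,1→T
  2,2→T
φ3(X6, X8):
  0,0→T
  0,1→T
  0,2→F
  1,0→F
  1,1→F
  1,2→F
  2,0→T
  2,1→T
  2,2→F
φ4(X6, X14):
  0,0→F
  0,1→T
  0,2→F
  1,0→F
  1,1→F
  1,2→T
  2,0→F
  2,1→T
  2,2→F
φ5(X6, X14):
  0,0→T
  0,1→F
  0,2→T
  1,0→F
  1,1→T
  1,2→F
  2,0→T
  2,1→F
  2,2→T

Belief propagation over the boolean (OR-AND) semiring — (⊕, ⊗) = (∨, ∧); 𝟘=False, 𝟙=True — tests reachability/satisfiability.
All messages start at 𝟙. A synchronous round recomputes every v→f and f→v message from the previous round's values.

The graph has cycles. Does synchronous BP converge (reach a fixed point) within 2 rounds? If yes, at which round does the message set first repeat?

NOT CONVERGED within 2 rounds

init: all messages = 𝟙 over 3 values
r1 m[φ0→X6] = [T, T, T]
r1 m[φ0→X14] = [T, T, T]
r1 m[φ1→X8] = [T, T, T]
r1 m[φ1→X14] = [T, T, T]
r1 m[φ2→X6] = [T, T, T]
r1 m[φ2→X14] = [T, T, T]
r1 m[φ3→X6] = [T, F, T]
r1 m[φ3→X8] = [T, T, F]
r1 m[φ4→X6] = [T, T, T]
r1 m[φ4→X14] = [F, T, T]
r1 m[φ5→X6] = [T, T, T]
r1 m[φ5→X14] = [T, T, T]
r1 m[X6→φ0] = [T, T, T]
r1 m[X6→φ2] = [T, T, T]
r1 m[X6→φ3] = [T, T, T]
r1 m[X6→φ4] = [T, T, T]
r1 m[X6→φ5] = [T, T, T]
r1 m[X8→φ1] = [T, T, T]
r1 m[X8→φ3] = [T, T, T]
r1 m[X14→φ0] = [T, T, T]
r1 m[X14→φ1] = [T, T, T]
r1 m[X14→φ2] = [T, T, T]
r1 m[X14→φ4] = [T, T, T]
r1 m[X14→φ5] = [T, T, T]
r2 m[φ0→X6] = [T, T, T]
r2 m[φ0→X14] = [T, T, T]
r2 m[φ1→X8] = [T, T, T]
r2 m[φ1→X14] = [T, T, T]
r2 m[φ2→X6] = [T, T, T]
r2 m[φ2→X14] = [T, T, T]
r2 m[φ3→X6] = [T, F, T]
r2 m[φ3→X8] = [T, T, F]
r2 m[φ4→X6] = [T, T, T]
r2 m[φ4→X14] = [F, T, T]
r2 m[φ5→X6] = [T, T, T]
r2 m[φ5→X14] = [T, T, T]
r2 m[X6→φ0] = [T, F, T]
r2 m[X6→φ2] = [T, F, T]
r2 m[X6→φ3] = [T, T, T]
r2 m[X6→φ4] = [T, F, T]
r2 m[X6→φ5] = [T, F, T]
r2 m[X8→φ1] = [T, T, F]
r2 m[X8→φ3] = [T, T, T]
r2 m[X14→φ0] = [F, T, T]
r2 m[X14→φ1] = [F, T, T]
r2 m[X14→φ2] = [F, T, T]
r2 m[X14→φ4] = [T, T, T]
r2 m[X14→φ5] = [F, T, T]
no fixed point within 2 rounds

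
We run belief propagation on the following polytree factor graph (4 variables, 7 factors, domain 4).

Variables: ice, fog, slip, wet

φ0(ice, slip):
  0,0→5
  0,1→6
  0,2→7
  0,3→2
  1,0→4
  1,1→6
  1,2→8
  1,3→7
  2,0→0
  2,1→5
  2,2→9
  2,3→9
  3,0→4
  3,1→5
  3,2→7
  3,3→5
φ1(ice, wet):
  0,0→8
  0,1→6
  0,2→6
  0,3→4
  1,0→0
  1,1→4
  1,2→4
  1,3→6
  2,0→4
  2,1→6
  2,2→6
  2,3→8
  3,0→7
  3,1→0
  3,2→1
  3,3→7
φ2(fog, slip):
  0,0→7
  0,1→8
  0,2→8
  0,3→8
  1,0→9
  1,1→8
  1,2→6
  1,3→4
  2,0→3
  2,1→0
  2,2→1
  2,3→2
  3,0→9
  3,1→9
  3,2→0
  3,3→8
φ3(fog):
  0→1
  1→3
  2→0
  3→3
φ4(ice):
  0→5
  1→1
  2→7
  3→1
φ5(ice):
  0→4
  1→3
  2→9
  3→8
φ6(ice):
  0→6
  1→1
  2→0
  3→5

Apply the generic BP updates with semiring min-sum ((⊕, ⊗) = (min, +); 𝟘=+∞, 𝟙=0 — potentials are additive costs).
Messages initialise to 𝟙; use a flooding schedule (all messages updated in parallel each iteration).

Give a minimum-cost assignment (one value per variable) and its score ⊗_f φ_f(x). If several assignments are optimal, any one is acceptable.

assignment: (ice=1, fog=2, slip=1, wet=0); score = 11

init: all messages = 𝟙 over 4 values
r1 m[φ0→ice] = [2, 4, 0, 4]
r1 m[φ0→slip] = [0, 5, 7, 2]
r1 m[φ1→ice] = [4, 0, 4, 0]
r1 m[φ1→wet] = [0, 0, 1, 4]
r1 m[φ2→fog] = [7, 4, 0, 0]
r1 m[φ2→slip] = [3, 0, 0, 2]
r1 m[φ3→fog] = [1, 3, 0, 3]
r1 m[φ4→ice] = [5, 1, 7, 1]
r1 m[φ5→ice] = [4, 3, 9, 8]
r1 m[φ6→ice] = [6, 1, 0, 5]
r1 m[ice→φ0] = [0, 0, 0, 0]
r1 m[ice→φ1] = [0, 0, 0, 0]
r1 m[ice→φ4] = [0, 0, 0, 0]
r1 m[ice→φ5] = [0, 0, 0, 0]
r1 m[ice→φ6] = [0, 0, 0, 0]
r1 m[fog→φ2] = [0, 0, 0, 0]
r1 m[fog→φ3] = [0, 0, 0, 0]
r1 m[slip→φ0] = [0, 0, 0, 0]
r1 m[slip→φ2] = [0, 0, 0, 0]
r1 m[wet→φ1] = [0, 0, 0, 0]
r2 m[φ0→ice] = [2, 4, 0, 4]
r2 m[φ0→slip] = [0, 5, 7, 2]
r2 m[φ1→ice] = [4, 0, 4, 0]
r2 m[φ1→wet] = [0, 0, 1, 4]
r2 m[φ2→fog] = [7, 4, 0, 0]
r2 m[φ2→slip] = [3, 0, 0, 2]
r2 m[φ3→fog] = [1, 3, 0, 3]
r2 m[φ4→ice] = [5, 1, 7, 1]
r2 m[φ5→ice] = [4, 3, 9, 8]
r2 m[φ6→ice] = [6, 1, 0, 5]
r2 m[ice→φ0] = [19, 5, 20, 14]
r2 m[ice→φ1] = [17, 9, 16, 18]
r2 m[ice→φ4] = [16, 8, 13, 17]
r2 m[ice→φ5] = [17, 6, 11, 10]
r2 m[ice→φ6] = [15, 8, 20, 13]
r2 m[fog→φ2] = [1, 3, 0, 3]
r2 m[fog→φ3] = [7, 4, 0, 0]
r2 m[slip→φ0] = [3, 0, 0, 2]
r2 m[slip→φ2] = [0, 5, 7, 2]
r2 m[wet→φ1] = [0, 0, 0, 0]
r3 m[φ0→ice] = [4, 6, 3, 5]
r3 m[φ0→slip] = [9, 11, 13, 12]
r3 m[φ1→ice] = [4, 0, 4, 0]
r3 m[φ1→wet] = [9, 13, 13, 15]
r3 m[φ2→fog] = [7, 6, 3, 7]
r3 m[φ2→slip] = [3, 0, 1, 2]
r3 m[φ3→fog] = [1, 3, 0, 3]
r3 m[φ4→ice] = [5, 1, 7, 1]
r3 m[φ5→ice] = [4, 3, 9, 8]
r3 m[φ6→ice] = [6, 1, 0, 5]
r3 m[ice→φ0] = [19, 5, 20, 14]
r3 m[ice→φ1] = [17, 9, 16, 18]
r3 m[ice→φ4] = [16, 8, 13, 17]
r3 m[ice→φ5] = [17, 6, 11, 10]
r3 m[ice→φ6] = [15, 8, 20, 13]
r3 m[fog→φ2] = [1, 3, 0, 3]
r3 m[fog→φ3] = [7, 4, 0, 0]
r3 m[slip→φ0] = [3, 0, 0, 2]
r3 m[slip→φ2] = [0, 5, 7, 2]
r3 m[wet→φ1] = [0, 0, 0, 0]
r4 m[φ0→ice] = [4, 6, 3, 5]
r4 m[φ0→slip] = [9, 11, 13, 12]
r4 m[φ1→ice] = [4, 0, 4, 0]
r4 m[φ1→wet] = [9, 13, 13, 15]
r4 m[φ2→fog] = [7, 6, 3, 7]
r4 m[φ2→slip] = [3, 0, 1, 2]
r4 m[φ3→fog] = [1, 3, 0, 3]
r4 m[φ4→ice] = [5, 1, 7, 1]
r4 m[φ5→ice] = [4, 3, 9, 8]
r4 m[φ6→ice] = [6, 1, 0, 5]
r4 m[ice→φ0] = [19, 5, 20, 14]
r4 m[ice→φ1] = [19, 11, 19, 19]
r4 m[ice→φ4] = [18, 10, 16, 18]
r4 m[ice→φ5] = [19, 8, 14, 11]
r4 m[ice→φ6] = [17, 10, 23, 14]
r4 m[fog→φ2] = [1, 3, 0, 3]
r4 m[fog→φ3] = [7, 6, 3, 7]
r4 m[slip→φ0] = [3, 0, 1, 2]
r4 m[slip→φ2] = [9, 11, 13, 12]
r4 m[wet→φ1] = [0, 0, 0, 0]
r5 m[φ0→ice] = [4, 6, 3, 5]
r5 m[φ0→slip] = [9, 11, 13, 12]
r5 m[φ1→ice] = [4, 0, 4, 0]
r5 m[φ1→wet] = [11, 15, 15, 17]
r5 m[φ2→fog] = [16, 16, 11, 13]
r5 m[φ2→slip] = [3, 0, 1, 2]
r5 m[φ3→fog] = [1, 3, 0, 3]
r5 m[φ4→ice] = [5, 1, 7, 1]
r5 m[φ5→ice] = [4, 3, 9, 8]
r5 m[φ6→ice] = [6, 1, 0, 5]
r5 m[ice→φ0] = [19, 5, 20, 14]
r5 m[ice→φ1] = [19, 11, 19, 19]
r5 m[ice→φ4] = [18, 10, 16, 18]
r5 m[ice→φ5] = [19, 8, 14, 11]
r5 m[ice→φ6] = [17, 10, 23, 14]
r5 m[fog→φ2] = [1, 3, 0, 3]
r5 m[fog→φ3] = [7, 6, 3, 7]
r5 m[slip→φ0] = [3, 0, 1, 2]
r5 m[slip→φ2] = [9, 11, 13, 12]
r5 m[wet→φ1] = [0, 0, 0, 0]
r6 m[φ0→ice] = [4, 6, 3, 5]
r6 m[φ0→slip] = [9, 11, 13, 12]
r6 m[φ1→ice] = [4, 0, 4, 0]
r6 m[φ1→wet] = [11, 15, 15, 17]
r6 m[φ2→fog] = [16, 16, 11, 13]
r6 m[φ2→slip] = [3, 0, 1, 2]
r6 m[φ3→fog] = [1, 3, 0, 3]
r6 m[φ4→ice] = [5, 1, 7, 1]
r6 m[φ5→ice] = [4, 3, 9, 8]
r6 m[φ6→ice] = [6, 1, 0, 5]
r6 m[ice→φ0] = [19, 5, 20, 14]
r6 m[ice→φ1] = [19, 11, 19, 19]
r6 m[ice→φ4] = [18, 10, 16, 18]
r6 m[ice→φ5] = [19, 8, 14, 11]
r6 m[ice→φ6] = [17, 10, 23, 14]
r6 m[fog→φ2] = [1, 3, 0, 3]
r6 m[fog→φ3] = [16, 16, 11, 13]
r6 m[slip→φ0] = [3, 0, 1, 2]
r6 m[slip→φ2] = [9, 11, 13, 12]
r6 m[wet→φ1] = [0, 0, 0, 0]
r7 m[φ0→ice] = [4, 6, 3, 5]
r7 m[φ0→slip] = [9, 11, 13, 12]
r7 m[φ1→ice] = [4, 0, 4, 0]
r7 m[φ1→wet] = [11, 15, 15, 17]
r7 m[φ2→fog] = [16, 16, 11, 13]
r7 m[φ2→slip] = [3, 0, 1, 2]
r7 m[φ3→fog] = [1, 3, 0, 3]
r7 m[φ4→ice] = [5, 1, 7, 1]
r7 m[φ5→ice] = [4, 3, 9, 8]
r7 m[φ6→ice] = [6, 1, 0, 5]
r7 m[ice→φ0] = [19, 5, 20, 14]
r7 m[ice→φ1] = [19, 11, 19, 19]
r7 m[ice→φ4] = [18, 10, 16, 18]
r7 m[ice→φ5] = [19, 8, 14, 11]
r7 m[ice→φ6] = [17, 10, 23, 14]
r7 m[fog→φ2] = [1, 3, 0, 3]
r7 m[fog→φ3] = [16, 16, 11, 13]
r7 m[slip→φ0] = [3, 0, 1, 2]
r7 m[slip→φ2] = [9, 11, 13, 12]
r7 m[wet→φ1] = [0, 0, 0, 0]
fixed point reached at round 7
traceback from ice: (ice=1, fog=2, slip=1, wet=0), score=11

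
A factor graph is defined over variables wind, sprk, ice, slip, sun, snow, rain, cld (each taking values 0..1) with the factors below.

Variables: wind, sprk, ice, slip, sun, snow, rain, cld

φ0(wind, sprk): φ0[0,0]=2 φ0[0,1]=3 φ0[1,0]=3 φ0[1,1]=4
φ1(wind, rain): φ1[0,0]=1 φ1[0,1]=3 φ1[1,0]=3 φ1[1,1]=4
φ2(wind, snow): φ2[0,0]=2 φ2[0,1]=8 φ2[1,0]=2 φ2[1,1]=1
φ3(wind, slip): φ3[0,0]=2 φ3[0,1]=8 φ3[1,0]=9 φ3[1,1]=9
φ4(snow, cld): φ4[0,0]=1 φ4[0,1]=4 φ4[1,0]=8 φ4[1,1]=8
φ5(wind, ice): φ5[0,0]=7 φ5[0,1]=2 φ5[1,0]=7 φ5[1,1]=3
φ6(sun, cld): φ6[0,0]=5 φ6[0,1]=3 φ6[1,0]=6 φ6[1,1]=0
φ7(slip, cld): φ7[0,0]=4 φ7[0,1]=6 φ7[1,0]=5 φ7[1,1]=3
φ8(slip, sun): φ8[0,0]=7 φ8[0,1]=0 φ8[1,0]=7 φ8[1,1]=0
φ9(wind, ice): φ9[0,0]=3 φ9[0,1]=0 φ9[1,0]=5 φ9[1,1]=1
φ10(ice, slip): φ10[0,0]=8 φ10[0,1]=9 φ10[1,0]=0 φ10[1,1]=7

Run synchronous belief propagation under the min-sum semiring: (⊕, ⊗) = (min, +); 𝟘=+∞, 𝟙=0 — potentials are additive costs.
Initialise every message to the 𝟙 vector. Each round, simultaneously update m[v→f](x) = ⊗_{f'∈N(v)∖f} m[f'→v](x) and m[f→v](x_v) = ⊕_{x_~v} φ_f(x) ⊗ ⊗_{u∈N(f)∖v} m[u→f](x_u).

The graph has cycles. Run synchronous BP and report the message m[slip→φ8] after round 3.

message @ round 3 = [6, 18]

init: all messages = 𝟙 over 2 values
r1 m[φ0→wind] = [2, 3]
r1 m[φ0→sprk] = [2, 3]
r1 m[φ1→wind] = [1, 3]
r1 m[φ1→rain] = [1, 3]
r1 m[φ2→wind] = [2, 1]
r1 m[φ2→snow] = [2, 1]
r1 m[φ3→wind] = [2, 9]
r1 m[φ3→slip] = [2, 8]
r1 m[φ4→snow] = [1, 8]
r1 m[φ4→cld] = [1, 4]
r1 m[φ5→wind] = [2, 3]
r1 m[φ5→ice] = [7, 2]
r1 m[φ6→sun] = [3, 0]
r1 m[φ6→cld] = [5, 0]
r1 m[φ7→slip] = [4, 3]
r1 m[φ7→cld] = [4, 3]
r1 m[φ8→slip] = [0, 0]
r1 m[φ8→sun] = [7, 0]
r1 m[φ9→wind] = [0, 1]
r1 m[φ9→ice] = [3, 0]
r1 m[φ10→ice] = [8, 0]
r1 m[φ10→slip] = [0, 7]
r1 m[wind→φ0] = [0, 0]
r1 m[wind→φ1] = [0, 0]
r1 m[wind→φ2] = [0, 0]
r1 m[wind→φ3] = [0, 0]
r1 m[wind→φ5] = [0, 0]
r1 m[wind→φ9] = [0, 0]
r1 m[sprk→φ0] = [0, 0]
r1 m[ice→φ5] = [0, 0]
r1 m[ice→φ9] = [0, 0]
r1 m[ice→φ10] = [0, 0]
r1 m[slip→φ3] = [0, 0]
r1 m[slip→φ7] = [0, 0]
r1 m[slip→φ8] = [0, 0]
r1 m[slip→φ10] = [0, 0]
r1 m[sun→φ6] = [0, 0]
r1 m[sun→φ8] = [0, 0]
r1 m[snow→φ2] = [0, 0]
r1 m[snow→φ4] = [0, 0]
r1 m[rain→φ1] = [0, 0]
r1 m[cld→φ4] = [0, 0]
r1 m[cld→φ6] = [0, 0]
r1 m[cld→φ7] = [0, 0]
r2 m[φ0→wind] = [2, 3]
r2 m[φ0→sprk] = [2, 3]
r2 m[φ1→wind] = [1, 3]
r2 m[φ1→rain] = [1, 3]
r2 m[φ2→wind] = [2, 1]
r2 m[φ2→snow] = [2, 1]
r2 m[φ3→wind] = [2, 9]
r2 m[φ3→slip] = [2, 8]
r2 m[φ4→snow] = [1, 8]
r2 m[φ4→cld] = [1, 4]
r2 m[φ5→wind] = [2, 3]
r2 m[φ5→ice] = [7, 2]
r2 m[φ6→sun] = [3, 0]
r2 m[φ6→cld] = [5, 0]
r2 m[φ7→slip] = [4, 3]
r2 m[φ7→cld] = [4, 3]
r2 m[φ8→slip] = [0, 0]
r2 m[φ8→sun] = [7, 0]
r2 m[φ9→wind] = [0, 1]
r2 m[φ9→ice] = [3, 0]
r2 m[φ10→ice] = [8, 0]
r2 m[φ10→slip] = [0, 7]
r2 m[wind→φ0] = [7, 17]
r2 m[wind→φ1] = [8, 17]
r2 m[wind→φ2] = [7, 19]
r2 m[wind→φ3] = [7, 11]
r2 m[wind→φ5] = [7, 17]
r2 m[wind→φ9] = [9, 19]
r2 m[sprk→φ0] = [0, 0]
r2 m[ice→φ5] = [11, 0]
r2 m[ice→φ9] = [15, 2]
r2 m[ice→φ10] = [10, 2]
r2 m[slip→φ3] = [4, 10]
r2 m[slip→φ7] = [2, 15]
r2 m[slip→φ8] = [6, 18]
r2 m[slip→φ10] = [6, 11]
r2 m[sun→φ6] = [7, 0]
r2 m[sun→φ8] = [3, 0]
r2 m[snow→φ2] = [1, 8]
r2 m[snow→φ4] = [2, 1]
r2 m[rain→φ1] = [0, 0]
r2 m[cld→φ4] = [9, 3]
r2 m[cld→φ6] = [5, 7]
r2 m[cld→φ7] = [6, 4]
r3 m[φ0→wind] = [2, 3]
r3 m[φ0→sprk] = [9, 10]
r3 m[φ1→wind] = [1, 3]
r3 m[φ1→rain] = [9, 11]
r3 m[φ2→wind] = [3, 3]
r3 m[φ2→snow] = [9, 15]
r3 m[φ3→wind] = [6, 13]
r3 m[φ3→slip] = [9, 15]
r3 m[φ4→snow] = [7, 11]
r3 m[φ4→cld] = [3, 6]
r3 m[φ5→wind] = [2, 3]
r3 m[φ5→ice] = [14, 9]
r3 m[φ6→sun] = [10, 7]
r3 m[φ6→cld] = [6, 0]
r3 m[φ7→slip] = [10, 7]
r3 m[φ7→cld] = [6, 8]
r3 m[φ8→slip] = [0, 0]
r3 m[φ8→sun] = [13, 6]
r3 m[φ9→wind] = [2, 3]
r3 m[φ9→ice] = [12, 9]
r3 m[φ10→ice] = [14, 6]
r3 m[φ10→slip] = [2, 9]
r3 m[wind→φ0] = [7, 17]
r3 m[wind→φ1] = [8, 17]
r3 m[wind→φ2] = [7, 19]
r3 m[wind→φ3] = [7, 11]
r3 m[wind→φ5] = [7, 17]
r3 m[wind→φ9] = [9, 19]
r3 m[sprk→φ0] = [0, 0]
r3 m[ice→φ5] = [11, 0]
r3 m[ice→φ9] = [15, 2]
r3 m[ice→φ10] = [10, 2]
r3 m[slip→φ3] = [4, 10]
r3 m[slip→φ7] = [2, 15]
r3 m[slip→φ8] = [6, 18]
r3 m[slip→φ10] = [6, 11]
r3 m[sun→φ6] = [7, 0]
r3 m[sun→φ8] = [3, 0]
r3 m[snow→φ2] = [1, 8]
r3 m[snow→φ4] = [2, 1]
r3 m[rain→φ1] = [0, 0]
r3 m[cld→φ4] = [9, 3]
r3 m[cld→φ6] = [5, 7]
r3 m[cld→φ7] = [6, 4]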